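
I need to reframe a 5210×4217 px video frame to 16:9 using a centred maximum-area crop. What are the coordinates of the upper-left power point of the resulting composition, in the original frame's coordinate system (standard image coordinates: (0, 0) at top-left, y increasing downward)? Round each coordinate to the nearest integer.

x = 1737 px, y = 1620 px

5210/4217 < 16/9, so the 16:9 crop keeps the full width 5210 and trims height to 5210 × 9/16 = 2930.62 px.
Top offset = (4217 − 2930.62)/2 = 643.19 px; left offset = 0.
Upper-left is one-third across and one-third down within the crop:
x = 0.00 + 1 × 5210.00/3 ≈ 1737; y = 643.19 + 1 × 2930.62/3 ≈ 1620.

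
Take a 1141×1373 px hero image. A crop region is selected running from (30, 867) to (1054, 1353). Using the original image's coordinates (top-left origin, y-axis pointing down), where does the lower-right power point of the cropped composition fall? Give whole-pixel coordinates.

Crop width = 1054 − 30 = 1024 px; one third is 341.33 px.
Crop height = 1353 − 867 = 486 px; one third is 162.00 px.
The lower-right point is two-thirds across and two-thirds down within the crop:
x = 30 + 2 × 341.33 ≈ 713; y = 867 + 2 × 162.00 ≈ 1191.

(713, 1191)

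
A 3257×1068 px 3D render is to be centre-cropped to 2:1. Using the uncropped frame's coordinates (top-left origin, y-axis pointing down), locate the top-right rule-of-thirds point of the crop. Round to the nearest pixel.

(1985, 356)

3257/1068 > 2/1, so the 2:1 crop keeps the full height 1068 and trims width to 1068 × 2/1 = 2136.00 px.
Left offset = (3257 − 2136.00)/2 = 560.50 px; top offset = 0.
Top-right is two-thirds across and one-third down within the crop:
x = 560.50 + 2 × 2136.00/3 ≈ 1985; y = 0.00 + 1 × 1068.00/3 ≈ 356.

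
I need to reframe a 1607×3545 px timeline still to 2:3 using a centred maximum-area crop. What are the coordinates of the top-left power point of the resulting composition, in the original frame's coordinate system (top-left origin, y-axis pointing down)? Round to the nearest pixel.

x = 536 px, y = 1371 px

1607/3545 < 2/3, so the 2:3 crop keeps the full width 1607 and trims height to 1607 × 3/2 = 2410.50 px.
Top offset = (3545 − 2410.50)/2 = 567.25 px; left offset = 0.
Top-left is one-third across and one-third down within the crop:
x = 0.00 + 1 × 1607.00/3 ≈ 536; y = 567.25 + 1 × 2410.50/3 ≈ 1371.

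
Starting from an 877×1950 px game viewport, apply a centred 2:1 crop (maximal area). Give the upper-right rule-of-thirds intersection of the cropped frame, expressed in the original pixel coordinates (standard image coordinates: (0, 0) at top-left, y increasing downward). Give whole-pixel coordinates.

x = 585 px, y = 902 px

877/1950 < 2/1, so the 2:1 crop keeps the full width 877 and trims height to 877 × 1/2 = 438.50 px.
Top offset = (1950 − 438.50)/2 = 755.75 px; left offset = 0.
Upper-right is two-thirds across and one-third down within the crop:
x = 0.00 + 2 × 877.00/3 ≈ 585; y = 755.75 + 1 × 438.50/3 ≈ 902.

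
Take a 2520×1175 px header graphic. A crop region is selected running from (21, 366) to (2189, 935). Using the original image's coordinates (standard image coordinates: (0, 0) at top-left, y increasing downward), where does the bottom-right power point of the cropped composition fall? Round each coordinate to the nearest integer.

(1466, 745)

Crop width = 2189 − 21 = 2168 px; one third is 722.67 px.
Crop height = 935 − 366 = 569 px; one third is 189.67 px.
The bottom-right point is two-thirds across and two-thirds down within the crop:
x = 21 + 2 × 722.67 ≈ 1466; y = 366 + 2 × 189.67 ≈ 745.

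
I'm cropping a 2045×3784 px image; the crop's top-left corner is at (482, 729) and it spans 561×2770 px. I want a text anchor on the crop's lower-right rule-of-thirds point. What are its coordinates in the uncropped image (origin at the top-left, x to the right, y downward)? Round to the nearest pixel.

(856, 2576)

One third of the crop width 561 is 187.00 px.
One third of the crop height 2770 is 923.33 px.
The lower-right point is two-thirds across and two-thirds down within the crop:
x = 482 + 2 × 187.00 ≈ 856; y = 729 + 2 × 923.33 ≈ 2576.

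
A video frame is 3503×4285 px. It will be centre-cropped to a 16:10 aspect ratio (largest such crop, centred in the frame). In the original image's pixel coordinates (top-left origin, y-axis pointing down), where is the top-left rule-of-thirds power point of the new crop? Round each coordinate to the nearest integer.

3503/4285 < 16/10, so the 16:10 crop keeps the full width 3503 and trims height to 3503 × 10/16 = 2189.38 px.
Top offset = (4285 − 2189.38)/2 = 1047.81 px; left offset = 0.
Top-left is one-third across and one-third down within the crop:
x = 0.00 + 1 × 3503.00/3 ≈ 1168; y = 1047.81 + 1 × 2189.38/3 ≈ 1778.

(1168, 1778)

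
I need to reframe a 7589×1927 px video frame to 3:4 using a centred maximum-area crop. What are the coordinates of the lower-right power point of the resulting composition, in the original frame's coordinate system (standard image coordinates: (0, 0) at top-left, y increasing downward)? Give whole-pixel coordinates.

7589/1927 > 3/4, so the 3:4 crop keeps the full height 1927 and trims width to 1927 × 3/4 = 1445.25 px.
Left offset = (7589 − 1445.25)/2 = 3071.88 px; top offset = 0.
Lower-right is two-thirds across and two-thirds down within the crop:
x = 3071.88 + 2 × 1445.25/3 ≈ 4035; y = 0.00 + 2 × 1927.00/3 ≈ 1285.

(4035, 1285)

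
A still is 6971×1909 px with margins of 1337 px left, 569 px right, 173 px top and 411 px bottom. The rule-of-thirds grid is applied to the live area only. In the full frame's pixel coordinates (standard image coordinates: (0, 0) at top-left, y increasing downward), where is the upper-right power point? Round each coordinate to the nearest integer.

Content width = 6971 − 1337 − 569 = 5065 px; content height = 1909 − 173 − 411 = 1325 px.
Upper-right is two-thirds across and one-third down within the live area.
x = 1337 + 2 × 5065/3 = 1337 + 3376.67 ≈ 4714
y = 173 + 1 × 1325/3 = 173 + 441.67 ≈ 615

(4714, 615)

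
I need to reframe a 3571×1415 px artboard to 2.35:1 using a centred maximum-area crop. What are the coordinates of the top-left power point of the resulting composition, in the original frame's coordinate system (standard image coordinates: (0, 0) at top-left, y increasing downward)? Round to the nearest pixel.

3571/1415 > 2.35/1, so the 2.35:1 crop keeps the full height 1415 and trims width to 1415 × 2.35/1 = 3325.25 px.
Left offset = (3571 − 3325.25)/2 = 122.88 px; top offset = 0.
Top-left is one-third across and one-third down within the crop:
x = 122.88 + 1 × 3325.25/3 ≈ 1231; y = 0.00 + 1 × 1415.00/3 ≈ 472.

(1231, 472)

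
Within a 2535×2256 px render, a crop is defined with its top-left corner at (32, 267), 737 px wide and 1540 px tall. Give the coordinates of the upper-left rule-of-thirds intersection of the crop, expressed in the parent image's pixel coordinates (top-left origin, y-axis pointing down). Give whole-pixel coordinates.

x = 278 px, y = 780 px

One third of the crop width 737 is 245.67 px.
One third of the crop height 1540 is 513.33 px.
The upper-left point is one-third across and one-third down within the crop:
x = 32 + 1 × 245.67 ≈ 278; y = 267 + 1 × 513.33 ≈ 780.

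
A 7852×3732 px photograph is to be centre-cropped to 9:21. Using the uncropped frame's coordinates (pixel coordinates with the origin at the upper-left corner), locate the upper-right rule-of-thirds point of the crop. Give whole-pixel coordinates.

7852/3732 > 9/21, so the 9:21 crop keeps the full height 3732 and trims width to 3732 × 9/21 = 1599.43 px.
Left offset = (7852 − 1599.43)/2 = 3126.29 px; top offset = 0.
Upper-right is two-thirds across and one-third down within the crop:
x = 3126.29 + 2 × 1599.43/3 ≈ 4193; y = 0.00 + 1 × 3732.00/3 ≈ 1244.

x = 4193 px, y = 1244 px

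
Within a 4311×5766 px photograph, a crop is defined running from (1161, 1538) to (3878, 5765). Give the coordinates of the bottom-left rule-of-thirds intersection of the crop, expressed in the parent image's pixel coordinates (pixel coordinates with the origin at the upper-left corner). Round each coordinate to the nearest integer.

x = 2067 px, y = 4356 px

Crop width = 3878 − 1161 = 2717 px; one third is 905.67 px.
Crop height = 5765 − 1538 = 4227 px; one third is 1409.00 px.
The bottom-left point is one-third across and two-thirds down within the crop:
x = 1161 + 1 × 905.67 ≈ 2067; y = 1538 + 2 × 1409.00 ≈ 4356.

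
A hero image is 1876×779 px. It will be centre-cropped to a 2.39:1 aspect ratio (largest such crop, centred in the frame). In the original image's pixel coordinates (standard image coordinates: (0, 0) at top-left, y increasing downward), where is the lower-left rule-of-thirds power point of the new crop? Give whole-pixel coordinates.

1876/779 > 2.39/1, so the 2.39:1 crop keeps the full height 779 and trims width to 779 × 2.39/1 = 1861.81 px.
Left offset = (1876 − 1861.81)/2 = 7.09 px; top offset = 0.
Lower-left is one-third across and two-thirds down within the crop:
x = 7.09 + 1 × 1861.81/3 ≈ 628; y = 0.00 + 2 × 779.00/3 ≈ 519.

x = 628 px, y = 519 px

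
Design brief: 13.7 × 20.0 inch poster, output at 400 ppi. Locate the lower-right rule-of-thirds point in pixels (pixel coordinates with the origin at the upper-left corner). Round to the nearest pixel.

x = 3653 px, y = 5333 px

In pixels the canvas is 13.7 × 400 = 5480 wide and 20.0 × 400 = 8000 tall.
The lower-right point is two-thirds across and two-thirds down:
x = 2 × 5480/3 ≈ 3653; y = 2 × 8000/3 ≈ 5333.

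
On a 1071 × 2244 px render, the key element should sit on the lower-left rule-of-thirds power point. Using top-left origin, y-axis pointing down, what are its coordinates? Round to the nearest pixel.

The lower-left point sits one-third of the way across and two-thirds of the way down.
x = 1 × 1071/3 ≈ 357; y = 2 × 2244/3 ≈ 1496.

(357, 1496)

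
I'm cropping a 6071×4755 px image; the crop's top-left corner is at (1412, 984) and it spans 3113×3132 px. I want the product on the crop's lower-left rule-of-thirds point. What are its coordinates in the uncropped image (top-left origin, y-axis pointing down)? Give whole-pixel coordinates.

x = 2450 px, y = 3072 px

One third of the crop width 3113 is 1037.67 px.
One third of the crop height 3132 is 1044.00 px.
The lower-left point is one-third across and two-thirds down within the crop:
x = 1412 + 1 × 1037.67 ≈ 2450; y = 984 + 2 × 1044.00 ≈ 3072.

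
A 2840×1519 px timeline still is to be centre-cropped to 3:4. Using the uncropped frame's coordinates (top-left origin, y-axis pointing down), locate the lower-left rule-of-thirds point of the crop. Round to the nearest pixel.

x = 1230 px, y = 1013 px

2840/1519 > 3/4, so the 3:4 crop keeps the full height 1519 and trims width to 1519 × 3/4 = 1139.25 px.
Left offset = (2840 − 1139.25)/2 = 850.38 px; top offset = 0.
Lower-left is one-third across and two-thirds down within the crop:
x = 850.38 + 1 × 1139.25/3 ≈ 1230; y = 0.00 + 2 × 1519.00/3 ≈ 1013.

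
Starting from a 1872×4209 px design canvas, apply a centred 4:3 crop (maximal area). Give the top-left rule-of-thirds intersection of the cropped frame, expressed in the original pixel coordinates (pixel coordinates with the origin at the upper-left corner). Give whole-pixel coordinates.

x = 624 px, y = 1871 px

1872/4209 < 4/3, so the 4:3 crop keeps the full width 1872 and trims height to 1872 × 3/4 = 1404.00 px.
Top offset = (4209 − 1404.00)/2 = 1402.50 px; left offset = 0.
Top-left is one-third across and one-third down within the crop:
x = 0.00 + 1 × 1872.00/3 ≈ 624; y = 1402.50 + 1 × 1404.00/3 ≈ 1871.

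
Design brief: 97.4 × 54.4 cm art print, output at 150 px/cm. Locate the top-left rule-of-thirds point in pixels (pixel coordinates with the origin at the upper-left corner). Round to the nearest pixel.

In pixels the canvas is 97.4 × 150 = 14610 wide and 54.4 × 150 = 8160 tall.
The top-left point is one-third across and one-third down:
x = 1 × 14610/3 ≈ 4870; y = 1 × 8160/3 ≈ 2720.

(4870, 2720)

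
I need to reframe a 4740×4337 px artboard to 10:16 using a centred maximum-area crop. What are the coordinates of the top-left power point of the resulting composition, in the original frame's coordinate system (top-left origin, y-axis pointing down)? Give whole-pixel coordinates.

x = 1918 px, y = 1446 px

4740/4337 > 10/16, so the 10:16 crop keeps the full height 4337 and trims width to 4337 × 10/16 = 2710.62 px.
Left offset = (4740 − 2710.62)/2 = 1014.69 px; top offset = 0.
Top-left is one-third across and one-third down within the crop:
x = 1014.69 + 1 × 2710.62/3 ≈ 1918; y = 0.00 + 1 × 4337.00/3 ≈ 1446.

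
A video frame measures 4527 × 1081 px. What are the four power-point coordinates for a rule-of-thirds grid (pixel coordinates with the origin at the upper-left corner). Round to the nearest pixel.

One third of 4527 is 1509; one third of 1081 is 360.33.
Vertical third lines at x = 1509 and x = 3018; horizontal third lines at y = 360 and y = 721.

(1509, 360), (3018, 360), (1509, 721), (3018, 721)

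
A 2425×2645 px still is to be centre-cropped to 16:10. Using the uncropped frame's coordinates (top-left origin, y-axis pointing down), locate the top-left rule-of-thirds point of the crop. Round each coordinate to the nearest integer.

x = 808 px, y = 1070 px

2425/2645 < 16/10, so the 16:10 crop keeps the full width 2425 and trims height to 2425 × 10/16 = 1515.62 px.
Top offset = (2645 − 1515.62)/2 = 564.69 px; left offset = 0.
Top-left is one-third across and one-third down within the crop:
x = 0.00 + 1 × 2425.00/3 ≈ 808; y = 564.69 + 1 × 1515.62/3 ≈ 1070.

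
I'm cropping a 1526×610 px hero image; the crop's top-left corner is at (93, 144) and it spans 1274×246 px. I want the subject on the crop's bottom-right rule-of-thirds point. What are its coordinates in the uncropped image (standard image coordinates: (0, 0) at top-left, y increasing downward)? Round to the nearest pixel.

One third of the crop width 1274 is 424.67 px.
One third of the crop height 246 is 82.00 px.
The bottom-right point is two-thirds across and two-thirds down within the crop:
x = 93 + 2 × 424.67 ≈ 942; y = 144 + 2 × 82.00 ≈ 308.

x = 942 px, y = 308 px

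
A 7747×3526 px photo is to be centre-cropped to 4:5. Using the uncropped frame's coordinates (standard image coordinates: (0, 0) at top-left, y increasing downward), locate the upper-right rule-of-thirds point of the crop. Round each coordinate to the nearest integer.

7747/3526 > 4/5, so the 4:5 crop keeps the full height 3526 and trims width to 3526 × 4/5 = 2820.80 px.
Left offset = (7747 − 2820.80)/2 = 2463.10 px; top offset = 0.
Upper-right is two-thirds across and one-third down within the crop:
x = 2463.10 + 2 × 2820.80/3 ≈ 4344; y = 0.00 + 1 × 3526.00/3 ≈ 1175.

x = 4344 px, y = 1175 px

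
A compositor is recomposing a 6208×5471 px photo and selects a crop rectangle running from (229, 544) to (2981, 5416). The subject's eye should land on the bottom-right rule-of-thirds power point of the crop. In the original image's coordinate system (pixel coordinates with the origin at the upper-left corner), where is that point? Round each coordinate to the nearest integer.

(2064, 3792)

Crop width = 2981 − 229 = 2752 px; one third is 917.33 px.
Crop height = 5416 − 544 = 4872 px; one third is 1624.00 px.
The bottom-right point is two-thirds across and two-thirds down within the crop:
x = 229 + 2 × 917.33 ≈ 2064; y = 544 + 2 × 1624.00 ≈ 3792.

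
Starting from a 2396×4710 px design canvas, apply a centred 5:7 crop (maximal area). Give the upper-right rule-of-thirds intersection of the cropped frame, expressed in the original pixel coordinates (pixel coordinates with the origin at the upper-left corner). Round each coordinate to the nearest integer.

x = 1597 px, y = 1796 px

2396/4710 < 5/7, so the 5:7 crop keeps the full width 2396 and trims height to 2396 × 7/5 = 3354.40 px.
Top offset = (4710 − 3354.40)/2 = 677.80 px; left offset = 0.
Upper-right is two-thirds across and one-third down within the crop:
x = 0.00 + 2 × 2396.00/3 ≈ 1597; y = 677.80 + 1 × 3354.40/3 ≈ 1796.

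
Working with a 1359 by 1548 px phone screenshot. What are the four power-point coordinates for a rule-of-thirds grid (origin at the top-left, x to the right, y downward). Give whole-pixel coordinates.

(453, 516), (906, 516), (453, 1032), (906, 1032)

One third of 1359 is 453; one third of 1548 is 516.
Vertical third lines at x = 453 and x = 906; horizontal third lines at y = 516 and y = 1032.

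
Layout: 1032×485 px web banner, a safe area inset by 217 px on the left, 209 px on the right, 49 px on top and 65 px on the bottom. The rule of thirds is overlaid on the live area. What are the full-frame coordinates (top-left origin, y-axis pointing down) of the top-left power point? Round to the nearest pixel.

Content width = 1032 − 217 − 209 = 606 px; content height = 485 − 49 − 65 = 371 px.
Top-left is one-third across and one-third down within the live area.
x = 217 + 1 × 606/3 = 217 + 202.00 ≈ 419
y = 49 + 1 × 371/3 = 49 + 123.67 ≈ 173

(419, 173)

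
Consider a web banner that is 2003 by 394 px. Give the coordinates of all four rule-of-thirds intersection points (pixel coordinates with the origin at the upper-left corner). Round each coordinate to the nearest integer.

(668, 131), (1335, 131), (668, 263), (1335, 263)

One third of 2003 is 667.67; one third of 394 is 131.33.
Vertical third lines at x = 668 and x = 1335; horizontal third lines at y = 131 and y = 263.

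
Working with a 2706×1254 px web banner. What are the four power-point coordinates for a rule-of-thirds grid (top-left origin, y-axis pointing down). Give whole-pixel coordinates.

One third of 2706 is 902; one third of 1254 is 418.
Vertical third lines at x = 902 and x = 1804; horizontal third lines at y = 418 and y = 836.

(902, 418), (1804, 418), (902, 836), (1804, 836)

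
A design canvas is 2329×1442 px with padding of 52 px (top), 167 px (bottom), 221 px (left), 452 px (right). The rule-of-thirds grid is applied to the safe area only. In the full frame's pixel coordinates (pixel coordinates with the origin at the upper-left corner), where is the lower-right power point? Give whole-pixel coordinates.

x = 1325 px, y = 867 px

Content width = 2329 − 221 − 452 = 1656 px; content height = 1442 − 52 − 167 = 1223 px.
Lower-right is two-thirds across and two-thirds down within the safe area.
x = 221 + 2 × 1656/3 = 221 + 1104.00 ≈ 1325
y = 52 + 2 × 1223/3 = 52 + 815.33 ≈ 867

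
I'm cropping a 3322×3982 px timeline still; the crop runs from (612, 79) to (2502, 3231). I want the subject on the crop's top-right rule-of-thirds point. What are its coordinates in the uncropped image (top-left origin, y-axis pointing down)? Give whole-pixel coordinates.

(1872, 1130)

Crop width = 2502 − 612 = 1890 px; one third is 630.00 px.
Crop height = 3231 − 79 = 3152 px; one third is 1050.67 px.
The top-right point is two-thirds across and one-third down within the crop:
x = 612 + 2 × 630.00 ≈ 1872; y = 79 + 1 × 1050.67 ≈ 1130.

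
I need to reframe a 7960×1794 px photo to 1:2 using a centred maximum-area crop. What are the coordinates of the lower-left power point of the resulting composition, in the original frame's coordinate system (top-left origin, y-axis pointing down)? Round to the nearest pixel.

x = 3831 px, y = 1196 px

7960/1794 > 1/2, so the 1:2 crop keeps the full height 1794 and trims width to 1794 × 1/2 = 897.00 px.
Left offset = (7960 − 897.00)/2 = 3531.50 px; top offset = 0.
Lower-left is one-third across and two-thirds down within the crop:
x = 3531.50 + 1 × 897.00/3 ≈ 3831; y = 0.00 + 2 × 1794.00/3 ≈ 1196.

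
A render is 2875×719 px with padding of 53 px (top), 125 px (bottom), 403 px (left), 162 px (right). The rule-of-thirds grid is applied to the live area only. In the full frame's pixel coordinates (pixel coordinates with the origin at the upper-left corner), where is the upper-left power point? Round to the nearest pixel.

x = 1173 px, y = 233 px

Content width = 2875 − 403 − 162 = 2310 px; content height = 719 − 53 − 125 = 541 px.
Upper-left is one-third across and one-third down within the live area.
x = 403 + 1 × 2310/3 = 403 + 770.00 ≈ 1173
y = 53 + 1 × 541/3 = 53 + 180.33 ≈ 233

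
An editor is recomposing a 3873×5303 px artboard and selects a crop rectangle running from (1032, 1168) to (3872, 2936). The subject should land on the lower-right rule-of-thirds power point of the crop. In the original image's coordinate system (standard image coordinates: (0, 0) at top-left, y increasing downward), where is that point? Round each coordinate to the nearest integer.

(2925, 2347)

Crop width = 3872 − 1032 = 2840 px; one third is 946.67 px.
Crop height = 2936 − 1168 = 1768 px; one third is 589.33 px.
The lower-right point is two-thirds across and two-thirds down within the crop:
x = 1032 + 2 × 946.67 ≈ 2925; y = 1168 + 2 × 589.33 ≈ 2347.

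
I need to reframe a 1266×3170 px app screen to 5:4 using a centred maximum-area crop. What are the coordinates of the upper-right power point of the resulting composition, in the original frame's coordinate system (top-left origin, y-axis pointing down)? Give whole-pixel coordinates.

x = 844 px, y = 1416 px

1266/3170 < 5/4, so the 5:4 crop keeps the full width 1266 and trims height to 1266 × 4/5 = 1012.80 px.
Top offset = (3170 − 1012.80)/2 = 1078.60 px; left offset = 0.
Upper-right is two-thirds across and one-third down within the crop:
x = 0.00 + 2 × 1266.00/3 ≈ 844; y = 1078.60 + 1 × 1012.80/3 ≈ 1416.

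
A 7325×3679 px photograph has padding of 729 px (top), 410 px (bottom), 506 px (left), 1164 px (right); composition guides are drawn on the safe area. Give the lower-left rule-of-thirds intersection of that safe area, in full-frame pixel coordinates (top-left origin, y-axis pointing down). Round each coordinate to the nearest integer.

Content width = 7325 − 506 − 1164 = 5655 px; content height = 3679 − 729 − 410 = 2540 px.
Lower-left is one-third across and two-thirds down within the safe area.
x = 506 + 1 × 5655/3 = 506 + 1885.00 ≈ 2391
y = 729 + 2 × 2540/3 = 729 + 1693.33 ≈ 2422

(2391, 2422)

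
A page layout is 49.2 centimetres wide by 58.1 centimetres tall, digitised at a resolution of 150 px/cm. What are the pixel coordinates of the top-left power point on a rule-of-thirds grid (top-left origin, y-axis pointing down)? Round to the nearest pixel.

In pixels the canvas is 49.2 × 150 = 7380 wide and 58.1 × 150 = 8715 tall.
The top-left point is one-third across and one-third down:
x = 1 × 7380/3 ≈ 2460; y = 1 × 8715/3 ≈ 2905.

x = 2460 px, y = 2905 px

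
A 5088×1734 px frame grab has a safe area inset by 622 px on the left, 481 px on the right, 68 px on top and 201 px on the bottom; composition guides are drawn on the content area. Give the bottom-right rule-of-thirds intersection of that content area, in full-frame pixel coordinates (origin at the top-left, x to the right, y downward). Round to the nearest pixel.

Content width = 5088 − 622 − 481 = 3985 px; content height = 1734 − 68 − 201 = 1465 px.
Bottom-right is two-thirds across and two-thirds down within the content area.
x = 622 + 2 × 3985/3 = 622 + 2656.67 ≈ 3279
y = 68 + 2 × 1465/3 = 68 + 976.67 ≈ 1045

(3279, 1045)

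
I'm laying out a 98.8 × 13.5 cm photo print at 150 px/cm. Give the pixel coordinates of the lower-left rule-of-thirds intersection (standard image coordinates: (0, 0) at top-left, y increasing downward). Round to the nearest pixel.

(4940, 1350)

In pixels the canvas is 98.8 × 150 = 14820 wide and 13.5 × 150 = 2025 tall.
The lower-left point is one-third across and two-thirds down:
x = 1 × 14820/3 ≈ 4940; y = 2 × 2025/3 ≈ 1350.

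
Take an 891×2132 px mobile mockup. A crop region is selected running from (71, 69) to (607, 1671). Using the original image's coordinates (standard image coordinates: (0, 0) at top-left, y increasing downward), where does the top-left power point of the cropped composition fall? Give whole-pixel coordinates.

Crop width = 607 − 71 = 536 px; one third is 178.67 px.
Crop height = 1671 − 69 = 1602 px; one third is 534.00 px.
The top-left point is one-third across and one-third down within the crop:
x = 71 + 1 × 178.67 ≈ 250; y = 69 + 1 × 534.00 ≈ 603.

(250, 603)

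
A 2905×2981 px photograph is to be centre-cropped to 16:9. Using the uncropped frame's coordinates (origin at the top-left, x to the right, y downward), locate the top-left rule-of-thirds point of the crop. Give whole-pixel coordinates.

2905/2981 < 16/9, so the 16:9 crop keeps the full width 2905 and trims height to 2905 × 9/16 = 1634.06 px.
Top offset = (2981 − 1634.06)/2 = 673.47 px; left offset = 0.
Top-left is one-third across and one-third down within the crop:
x = 0.00 + 1 × 2905.00/3 ≈ 968; y = 673.47 + 1 × 1634.06/3 ≈ 1218.

(968, 1218)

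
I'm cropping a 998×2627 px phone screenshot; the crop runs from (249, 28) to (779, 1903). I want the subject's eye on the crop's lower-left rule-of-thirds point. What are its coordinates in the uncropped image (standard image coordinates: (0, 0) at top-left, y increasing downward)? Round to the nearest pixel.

Crop width = 779 − 249 = 530 px; one third is 176.67 px.
Crop height = 1903 − 28 = 1875 px; one third is 625.00 px.
The lower-left point is one-third across and two-thirds down within the crop:
x = 249 + 1 × 176.67 ≈ 426; y = 28 + 2 × 625.00 ≈ 1278.

x = 426 px, y = 1278 px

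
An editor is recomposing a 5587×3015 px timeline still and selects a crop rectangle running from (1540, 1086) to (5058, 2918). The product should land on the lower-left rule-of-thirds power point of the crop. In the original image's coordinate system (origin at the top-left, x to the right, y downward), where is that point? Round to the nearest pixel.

(2713, 2307)

Crop width = 5058 − 1540 = 3518 px; one third is 1172.67 px.
Crop height = 2918 − 1086 = 1832 px; one third is 610.67 px.
The lower-left point is one-third across and two-thirds down within the crop:
x = 1540 + 1 × 1172.67 ≈ 2713; y = 1086 + 2 × 610.67 ≈ 2307.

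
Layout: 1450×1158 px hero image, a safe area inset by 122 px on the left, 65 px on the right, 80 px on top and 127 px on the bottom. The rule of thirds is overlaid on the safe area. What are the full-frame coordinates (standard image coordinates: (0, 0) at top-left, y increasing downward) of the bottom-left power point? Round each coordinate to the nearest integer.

(543, 714)

Content width = 1450 − 122 − 65 = 1263 px; content height = 1158 − 80 − 127 = 951 px.
Bottom-left is one-third across and two-thirds down within the safe area.
x = 122 + 1 × 1263/3 = 122 + 421.00 ≈ 543
y = 80 + 2 × 951/3 = 80 + 634.00 ≈ 714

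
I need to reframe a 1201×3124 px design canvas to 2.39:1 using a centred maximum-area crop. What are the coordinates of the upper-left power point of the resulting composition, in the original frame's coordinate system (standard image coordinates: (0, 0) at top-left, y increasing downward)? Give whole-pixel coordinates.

1201/3124 < 2.39/1, so the 2.39:1 crop keeps the full width 1201 and trims height to 1201 × 1/2.39 = 502.51 px.
Top offset = (3124 − 502.51)/2 = 1310.74 px; left offset = 0.
Upper-left is one-third across and one-third down within the crop:
x = 0.00 + 1 × 1201.00/3 ≈ 400; y = 1310.74 + 1 × 502.51/3 ≈ 1478.

(400, 1478)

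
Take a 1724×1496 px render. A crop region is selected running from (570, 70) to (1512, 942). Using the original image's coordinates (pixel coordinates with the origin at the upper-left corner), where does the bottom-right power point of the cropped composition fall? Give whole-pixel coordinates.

x = 1198 px, y = 651 px

Crop width = 1512 − 570 = 942 px; one third is 314.00 px.
Crop height = 942 − 70 = 872 px; one third is 290.67 px.
The bottom-right point is two-thirds across and two-thirds down within the crop:
x = 570 + 2 × 314.00 ≈ 1198; y = 70 + 2 × 290.67 ≈ 651.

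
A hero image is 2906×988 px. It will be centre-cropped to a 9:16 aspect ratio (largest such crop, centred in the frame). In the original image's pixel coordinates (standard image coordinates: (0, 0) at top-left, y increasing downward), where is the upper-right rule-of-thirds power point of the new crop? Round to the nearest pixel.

(1546, 329)

2906/988 > 9/16, so the 9:16 crop keeps the full height 988 and trims width to 988 × 9/16 = 555.75 px.
Left offset = (2906 − 555.75)/2 = 1175.12 px; top offset = 0.
Upper-right is two-thirds across and one-third down within the crop:
x = 1175.12 + 2 × 555.75/3 ≈ 1546; y = 0.00 + 1 × 988.00/3 ≈ 329.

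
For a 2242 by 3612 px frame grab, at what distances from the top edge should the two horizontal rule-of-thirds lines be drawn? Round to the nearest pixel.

1204 px and 2408 px

3612 / 3 = 1204, so the horizontal lines sit at one and two thirds of 3612.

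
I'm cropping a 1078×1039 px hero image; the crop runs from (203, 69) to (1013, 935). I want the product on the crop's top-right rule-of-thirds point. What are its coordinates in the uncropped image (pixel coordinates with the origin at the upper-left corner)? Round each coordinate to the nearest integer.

Crop width = 1013 − 203 = 810 px; one third is 270.00 px.
Crop height = 935 − 69 = 866 px; one third is 288.67 px.
The top-right point is two-thirds across and one-third down within the crop:
x = 203 + 2 × 270.00 ≈ 743; y = 69 + 1 × 288.67 ≈ 358.

(743, 358)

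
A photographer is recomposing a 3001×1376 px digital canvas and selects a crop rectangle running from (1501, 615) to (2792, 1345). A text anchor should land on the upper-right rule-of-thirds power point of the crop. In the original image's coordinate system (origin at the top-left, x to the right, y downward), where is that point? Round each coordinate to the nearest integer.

Crop width = 2792 − 1501 = 1291 px; one third is 430.33 px.
Crop height = 1345 − 615 = 730 px; one third is 243.33 px.
The upper-right point is two-thirds across and one-third down within the crop:
x = 1501 + 2 × 430.33 ≈ 2362; y = 615 + 1 × 243.33 ≈ 858.

(2362, 858)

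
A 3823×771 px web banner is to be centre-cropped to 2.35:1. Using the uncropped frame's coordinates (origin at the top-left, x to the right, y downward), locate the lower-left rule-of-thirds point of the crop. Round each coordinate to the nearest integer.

x = 1610 px, y = 514 px

3823/771 > 2.35/1, so the 2.35:1 crop keeps the full height 771 and trims width to 771 × 2.35/1 = 1811.85 px.
Left offset = (3823 − 1811.85)/2 = 1005.57 px; top offset = 0.
Lower-left is one-third across and two-thirds down within the crop:
x = 1005.57 + 1 × 1811.85/3 ≈ 1610; y = 0.00 + 2 × 771.00/3 ≈ 514.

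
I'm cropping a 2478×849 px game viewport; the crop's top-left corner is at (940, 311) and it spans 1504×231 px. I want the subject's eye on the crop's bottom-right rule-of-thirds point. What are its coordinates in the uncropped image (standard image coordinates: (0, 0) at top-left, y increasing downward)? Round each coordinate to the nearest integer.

One third of the crop width 1504 is 501.33 px.
One third of the crop height 231 is 77.00 px.
The bottom-right point is two-thirds across and two-thirds down within the crop:
x = 940 + 2 × 501.33 ≈ 1943; y = 311 + 2 × 77.00 ≈ 465.

x = 1943 px, y = 465 px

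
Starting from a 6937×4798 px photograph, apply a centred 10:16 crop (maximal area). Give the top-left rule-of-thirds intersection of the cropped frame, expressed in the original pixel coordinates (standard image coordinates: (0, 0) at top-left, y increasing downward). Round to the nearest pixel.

6937/4798 > 10/16, so the 10:16 crop keeps the full height 4798 and trims width to 4798 × 10/16 = 2998.75 px.
Left offset = (6937 − 2998.75)/2 = 1969.12 px; top offset = 0.
Top-left is one-third across and one-third down within the crop:
x = 1969.12 + 1 × 2998.75/3 ≈ 2969; y = 0.00 + 1 × 4798.00/3 ≈ 1599.

(2969, 1599)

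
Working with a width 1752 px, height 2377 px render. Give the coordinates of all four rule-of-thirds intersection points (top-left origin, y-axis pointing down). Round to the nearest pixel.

(584, 792), (1168, 792), (584, 1585), (1168, 1585)

One third of 1752 is 584; one third of 2377 is 792.33.
Vertical third lines at x = 584 and x = 1168; horizontal third lines at y = 792 and y = 1585.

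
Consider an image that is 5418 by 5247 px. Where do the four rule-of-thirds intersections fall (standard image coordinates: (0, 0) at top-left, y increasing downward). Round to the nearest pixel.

(1806, 1749), (3612, 1749), (1806, 3498), (3612, 3498)

One third of 5418 is 1806; one third of 5247 is 1749.
Vertical third lines at x = 1806 and x = 3612; horizontal third lines at y = 1749 and y = 3498.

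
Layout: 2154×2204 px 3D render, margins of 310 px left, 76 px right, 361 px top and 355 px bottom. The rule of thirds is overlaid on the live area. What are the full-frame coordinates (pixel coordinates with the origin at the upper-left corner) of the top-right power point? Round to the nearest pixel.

Content width = 2154 − 310 − 76 = 1768 px; content height = 2204 − 361 − 355 = 1488 px.
Top-right is two-thirds across and one-third down within the live area.
x = 310 + 2 × 1768/3 = 310 + 1178.67 ≈ 1489
y = 361 + 1 × 1488/3 = 361 + 496.00 ≈ 857

(1489, 857)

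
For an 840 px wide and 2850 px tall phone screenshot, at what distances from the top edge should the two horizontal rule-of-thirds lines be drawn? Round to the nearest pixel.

2850 / 3 = 950, so the horizontal lines sit at one and two thirds of 2850.

950 px and 1900 px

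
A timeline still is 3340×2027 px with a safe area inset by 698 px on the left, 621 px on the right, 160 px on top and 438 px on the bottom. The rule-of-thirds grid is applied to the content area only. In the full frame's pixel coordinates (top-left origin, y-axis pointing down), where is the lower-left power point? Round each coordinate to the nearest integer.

Content width = 3340 − 698 − 621 = 2021 px; content height = 2027 − 160 − 438 = 1429 px.
Lower-left is one-third across and two-thirds down within the content area.
x = 698 + 1 × 2021/3 = 698 + 673.67 ≈ 1372
y = 160 + 2 × 1429/3 = 160 + 952.67 ≈ 1113

(1372, 1113)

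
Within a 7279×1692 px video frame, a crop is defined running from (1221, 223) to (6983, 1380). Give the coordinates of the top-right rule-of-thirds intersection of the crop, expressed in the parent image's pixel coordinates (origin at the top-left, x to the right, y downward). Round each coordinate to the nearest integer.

(5062, 609)

Crop width = 6983 − 1221 = 5762 px; one third is 1920.67 px.
Crop height = 1380 − 223 = 1157 px; one third is 385.67 px.
The top-right point is two-thirds across and one-third down within the crop:
x = 1221 + 2 × 1920.67 ≈ 5062; y = 223 + 1 × 385.67 ≈ 609.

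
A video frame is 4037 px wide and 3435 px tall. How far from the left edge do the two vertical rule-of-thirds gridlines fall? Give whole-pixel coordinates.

4037 / 3 = 1345.67, so the vertical lines sit at one and two thirds of 4037.

1346 px and 2691 px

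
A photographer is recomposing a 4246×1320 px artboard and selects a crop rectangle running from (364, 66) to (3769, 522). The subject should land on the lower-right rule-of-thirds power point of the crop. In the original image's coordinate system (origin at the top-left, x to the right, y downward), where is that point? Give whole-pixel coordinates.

(2634, 370)

Crop width = 3769 − 364 = 3405 px; one third is 1135.00 px.
Crop height = 522 − 66 = 456 px; one third is 152.00 px.
The lower-right point is two-thirds across and two-thirds down within the crop:
x = 364 + 2 × 1135.00 ≈ 2634; y = 66 + 2 × 152.00 ≈ 370.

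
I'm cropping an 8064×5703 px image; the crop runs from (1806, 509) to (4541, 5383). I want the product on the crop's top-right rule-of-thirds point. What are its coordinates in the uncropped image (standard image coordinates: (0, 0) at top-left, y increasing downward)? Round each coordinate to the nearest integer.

(3629, 2134)

Crop width = 4541 − 1806 = 2735 px; one third is 911.67 px.
Crop height = 5383 − 509 = 4874 px; one third is 1624.67 px.
The top-right point is two-thirds across and one-third down within the crop:
x = 1806 + 2 × 911.67 ≈ 3629; y = 509 + 1 × 1624.67 ≈ 2134.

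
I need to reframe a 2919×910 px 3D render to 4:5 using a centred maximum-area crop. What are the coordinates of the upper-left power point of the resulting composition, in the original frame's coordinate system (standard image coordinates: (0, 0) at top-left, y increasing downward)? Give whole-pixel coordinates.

2919/910 > 4/5, so the 4:5 crop keeps the full height 910 and trims width to 910 × 4/5 = 728.00 px.
Left offset = (2919 − 728.00)/2 = 1095.50 px; top offset = 0.
Upper-left is one-third across and one-third down within the crop:
x = 1095.50 + 1 × 728.00/3 ≈ 1338; y = 0.00 + 1 × 910.00/3 ≈ 303.

(1338, 303)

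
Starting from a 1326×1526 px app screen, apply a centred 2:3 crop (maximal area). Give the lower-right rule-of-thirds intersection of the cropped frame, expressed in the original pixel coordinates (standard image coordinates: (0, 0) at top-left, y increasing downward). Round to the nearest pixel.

1326/1526 > 2/3, so the 2:3 crop keeps the full height 1526 and trims width to 1526 × 2/3 = 1017.33 px.
Left offset = (1326 − 1017.33)/2 = 154.33 px; top offset = 0.
Lower-right is two-thirds across and two-thirds down within the crop:
x = 154.33 + 2 × 1017.33/3 ≈ 833; y = 0.00 + 2 × 1526.00/3 ≈ 1017.

x = 833 px, y = 1017 px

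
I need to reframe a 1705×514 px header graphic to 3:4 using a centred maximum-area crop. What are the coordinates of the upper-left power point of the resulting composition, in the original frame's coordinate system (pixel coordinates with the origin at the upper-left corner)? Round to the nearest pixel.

x = 788 px, y = 171 px

1705/514 > 3/4, so the 3:4 crop keeps the full height 514 and trims width to 514 × 3/4 = 385.50 px.
Left offset = (1705 − 385.50)/2 = 659.75 px; top offset = 0.
Upper-left is one-third across and one-third down within the crop:
x = 659.75 + 1 × 385.50/3 ≈ 788; y = 0.00 + 1 × 514.00/3 ≈ 171.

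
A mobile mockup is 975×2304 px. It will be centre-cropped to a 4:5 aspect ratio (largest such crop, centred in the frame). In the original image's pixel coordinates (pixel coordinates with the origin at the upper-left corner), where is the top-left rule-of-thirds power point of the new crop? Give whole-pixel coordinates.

(325, 949)

975/2304 < 4/5, so the 4:5 crop keeps the full width 975 and trims height to 975 × 5/4 = 1218.75 px.
Top offset = (2304 − 1218.75)/2 = 542.62 px; left offset = 0.
Top-left is one-third across and one-third down within the crop:
x = 0.00 + 1 × 975.00/3 ≈ 325; y = 542.62 + 1 × 1218.75/3 ≈ 949.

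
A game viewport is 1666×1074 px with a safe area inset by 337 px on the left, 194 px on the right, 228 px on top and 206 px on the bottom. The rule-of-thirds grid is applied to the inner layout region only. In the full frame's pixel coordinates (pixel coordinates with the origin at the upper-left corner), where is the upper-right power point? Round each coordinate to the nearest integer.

Content width = 1666 − 337 − 194 = 1135 px; content height = 1074 − 228 − 206 = 640 px.
Upper-right is two-thirds across and one-third down within the inner layout region.
x = 337 + 2 × 1135/3 = 337 + 756.67 ≈ 1094
y = 228 + 1 × 640/3 = 228 + 213.33 ≈ 441

x = 1094 px, y = 441 px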